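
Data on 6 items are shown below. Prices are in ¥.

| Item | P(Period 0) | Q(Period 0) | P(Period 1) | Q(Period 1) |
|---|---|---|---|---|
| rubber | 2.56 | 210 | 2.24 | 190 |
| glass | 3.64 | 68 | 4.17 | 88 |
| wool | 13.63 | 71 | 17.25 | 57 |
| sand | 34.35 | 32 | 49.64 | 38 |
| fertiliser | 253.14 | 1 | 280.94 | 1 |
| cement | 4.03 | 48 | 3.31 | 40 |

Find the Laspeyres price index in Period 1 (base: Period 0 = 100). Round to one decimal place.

121.5

Laspeyres price index uses base-period quantities as weights.
ΣP(Period 1)·Q(Period 0) = 2.24×210 + 4.17×68 + 17.25×71 + 49.64×32 + 280.94×1 + 3.31×48 = 470.4 + 283.56 + 1224.75 + 1588.48 + 280.94 + 158.88 = 4007.01
ΣP(Period 0)·Q(Period 0) = 2.56×210 + 3.64×68 + 13.63×71 + 34.35×32 + 253.14×1 + 4.03×48 = 537.6 + 247.52 + 967.73 + 1099.2 + 253.14 + 193.44 = 3298.63
Index = 4007.01 / 3298.63 × 100 = 121.4750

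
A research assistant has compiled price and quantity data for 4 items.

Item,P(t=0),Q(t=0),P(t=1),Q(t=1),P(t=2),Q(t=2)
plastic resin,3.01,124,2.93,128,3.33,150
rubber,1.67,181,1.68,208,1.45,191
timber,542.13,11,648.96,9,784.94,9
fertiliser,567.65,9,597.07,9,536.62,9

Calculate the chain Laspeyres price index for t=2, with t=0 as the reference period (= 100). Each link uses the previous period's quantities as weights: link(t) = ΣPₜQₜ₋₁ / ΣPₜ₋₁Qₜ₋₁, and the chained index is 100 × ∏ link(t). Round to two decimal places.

Link t=0→t=1:
ΣP(t=1)Q(t=0) = 2.93×124 + 1.68×181 + 648.96×11 + 597.07×9 = 363.32 + 304.08 + 7138.56 + 5373.63 = 13179.59
ΣP(t=0)Q(t=0) = 3.01×124 + 1.67×181 + 542.13×11 + 567.65×9 = 373.24 + 302.27 + 5963.43 + 5108.85 = 11747.79
link = 13179.59/11747.79 = 1.121878
Link t=1→t=2:
ΣP(t=2)Q(t=1) = 3.33×128 + 1.45×208 + 784.94×9 + 536.62×9 = 426.24 + 301.6 + 7064.46 + 4829.58 = 12621.88
ΣP(t=1)Q(t=1) = 2.93×128 + 1.68×208 + 648.96×9 + 597.07×9 = 375.04 + 349.44 + 5840.64 + 5373.63 = 11938.75
link = 12621.88/11938.75 = 1.057220
Chained index = 100 × 1.121878 × 1.057220 = 118.6072

118.61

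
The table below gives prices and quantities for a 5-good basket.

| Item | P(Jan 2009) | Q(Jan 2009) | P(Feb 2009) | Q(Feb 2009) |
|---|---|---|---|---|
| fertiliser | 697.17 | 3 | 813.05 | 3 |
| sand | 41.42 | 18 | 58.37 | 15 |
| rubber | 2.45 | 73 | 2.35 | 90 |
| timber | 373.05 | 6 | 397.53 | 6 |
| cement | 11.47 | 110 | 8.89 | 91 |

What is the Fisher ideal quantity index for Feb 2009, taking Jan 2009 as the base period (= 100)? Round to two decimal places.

Laspeyres component (base-period weights):
ΣP(Jan 2009)Q(Feb 2009) = 697.17×3 + 41.42×15 + 2.45×90 + 373.05×6 + 11.47×91 = 2091.51 + 621.3 + 220.5 + 2238.3 + 1043.77 = 6215.38
ΣP(Jan 2009)Q(Jan 2009) = 697.17×3 + 41.42×18 + 2.45×73 + 373.05×6 + 11.47×110 = 2091.51 + 745.56 + 178.85 + 2238.3 + 1261.7 = 6515.92
L = 6215.38 / 6515.92 × 100 = 95.3876
Paasche component (current-period weights):
ΣP(Feb 2009)Q(Feb 2009) = 813.05×3 + 58.37×15 + 2.35×90 + 397.53×6 + 8.89×91 = 2439.15 + 875.55 + 211.5 + 2385.18 + 808.99 = 6720.37
ΣP(Feb 2009)Q(Jan 2009) = 813.05×3 + 58.37×18 + 2.35×73 + 397.53×6 + 8.89×110 = 2439.15 + 1050.66 + 171.55 + 2385.18 + 977.9 = 7024.44
P = 6720.37 / 7024.44 × 100 = 95.6713
Fisher = √(L × P) = √(95.3876 × 95.6713) = 95.5293

95.53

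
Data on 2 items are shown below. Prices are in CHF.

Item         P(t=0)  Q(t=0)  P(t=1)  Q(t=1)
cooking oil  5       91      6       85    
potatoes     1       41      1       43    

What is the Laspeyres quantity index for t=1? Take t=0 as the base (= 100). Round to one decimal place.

94.4

Laspeyres quantity index uses base-period prices as weights.
ΣP(t=0)·Q(t=1) = 5×85 + 1×43 = 425 + 43 = 468
ΣP(t=0)·Q(t=0) = 5×91 + 1×41 = 455 + 41 = 496
Index = 468 / 496 × 100 = 94.3548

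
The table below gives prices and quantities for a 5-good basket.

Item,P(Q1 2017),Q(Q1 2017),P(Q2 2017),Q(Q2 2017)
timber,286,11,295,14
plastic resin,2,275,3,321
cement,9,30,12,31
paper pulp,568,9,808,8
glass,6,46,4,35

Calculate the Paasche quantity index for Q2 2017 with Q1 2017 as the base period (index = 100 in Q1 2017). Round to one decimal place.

Paasche quantity index uses current-period prices as weights.
ΣP(Q2 2017)·Q(Q2 2017) = 295×14 + 3×321 + 12×31 + 808×8 + 4×35 = 4130 + 963 + 372 + 6464 + 140 = 12069
ΣP(Q2 2017)·Q(Q1 2017) = 295×11 + 3×275 + 12×30 + 808×9 + 4×46 = 3245 + 825 + 360 + 7272 + 184 = 11886
Index = 12069 / 11886 × 100 = 101.5396

101.5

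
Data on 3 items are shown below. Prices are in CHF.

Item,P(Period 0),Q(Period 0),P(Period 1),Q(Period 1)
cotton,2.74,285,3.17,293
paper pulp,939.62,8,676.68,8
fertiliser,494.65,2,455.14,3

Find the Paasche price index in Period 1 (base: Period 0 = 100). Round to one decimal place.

Paasche price index uses current-period quantities as weights.
ΣP(Period 1)·Q(Period 1) = 3.17×293 + 676.68×8 + 455.14×3 = 928.81 + 5413.44 + 1365.42 = 7707.67
ΣP(Period 0)·Q(Period 1) = 2.74×293 + 939.62×8 + 494.65×3 = 802.82 + 7516.96 + 1483.95 = 9803.73
Index = 7707.67 / 9803.73 × 100 = 78.6198

78.6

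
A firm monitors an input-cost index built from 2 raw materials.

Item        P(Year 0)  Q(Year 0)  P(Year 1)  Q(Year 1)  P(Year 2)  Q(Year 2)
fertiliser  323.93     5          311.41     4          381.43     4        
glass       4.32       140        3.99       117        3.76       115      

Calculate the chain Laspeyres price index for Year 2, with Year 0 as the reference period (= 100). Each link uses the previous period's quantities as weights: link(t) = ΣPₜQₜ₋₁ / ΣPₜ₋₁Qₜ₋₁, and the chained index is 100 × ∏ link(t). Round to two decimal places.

109.17

Link Year 0→Year 1:
ΣP(Year 1)Q(Year 0) = 311.41×5 + 3.99×140 = 1557.05 + 558.6 = 2115.65
ΣP(Year 0)Q(Year 0) = 323.93×5 + 4.32×140 = 1619.65 + 604.8 = 2224.45
link = 2115.65/2224.45 = 0.951089
Link Year 1→Year 2:
ΣP(Year 2)Q(Year 1) = 381.43×4 + 3.76×117 = 1525.72 + 439.92 = 1965.64
ΣP(Year 1)Q(Year 1) = 311.41×4 + 3.99×117 = 1245.64 + 466.83 = 1712.47
link = 1965.64/1712.47 = 1.147839
Chained index = 100 × 0.951089 × 1.147839 = 109.1697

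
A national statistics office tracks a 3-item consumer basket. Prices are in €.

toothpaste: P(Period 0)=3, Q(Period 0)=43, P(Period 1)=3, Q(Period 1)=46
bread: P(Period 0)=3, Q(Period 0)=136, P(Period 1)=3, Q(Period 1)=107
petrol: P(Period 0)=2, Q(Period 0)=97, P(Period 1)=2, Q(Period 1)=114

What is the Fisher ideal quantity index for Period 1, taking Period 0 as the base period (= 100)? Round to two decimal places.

Laspeyres component (base-period weights):
ΣP(Period 0)Q(Period 1) = 3×46 + 3×107 + 2×114 = 138 + 321 + 228 = 687
ΣP(Period 0)Q(Period 0) = 3×43 + 3×136 + 2×97 = 129 + 408 + 194 = 731
L = 687 / 731 × 100 = 93.9808
Paasche component (current-period weights):
ΣP(Period 1)Q(Period 1) = 3×46 + 3×107 + 2×114 = 138 + 321 + 228 = 687
ΣP(Period 1)Q(Period 0) = 3×43 + 3×136 + 2×97 = 129 + 408 + 194 = 731
P = 687 / 731 × 100 = 93.9808
Fisher = √(L × P) = √(93.9808 × 93.9808) = 93.9808

93.98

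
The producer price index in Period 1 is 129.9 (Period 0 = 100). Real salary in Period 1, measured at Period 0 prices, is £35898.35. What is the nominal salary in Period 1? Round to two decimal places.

46631.96

Nominal = Real × (Index/100) = 35898.35 × (129.9/100)
        = 35898.35 × 1.299 = 46631.9567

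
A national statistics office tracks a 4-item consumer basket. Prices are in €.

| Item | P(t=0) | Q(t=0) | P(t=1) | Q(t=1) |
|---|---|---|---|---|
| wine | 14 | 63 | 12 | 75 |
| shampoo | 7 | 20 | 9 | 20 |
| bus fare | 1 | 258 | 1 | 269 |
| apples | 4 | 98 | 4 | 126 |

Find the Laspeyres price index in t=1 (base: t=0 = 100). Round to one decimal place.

Laspeyres price index uses base-period quantities as weights.
ΣP(t=1)·Q(t=0) = 12×63 + 9×20 + 1×258 + 4×98 = 756 + 180 + 258 + 392 = 1586
ΣP(t=0)·Q(t=0) = 14×63 + 7×20 + 1×258 + 4×98 = 882 + 140 + 258 + 392 = 1672
Index = 1586 / 1672 × 100 = 94.8565

94.9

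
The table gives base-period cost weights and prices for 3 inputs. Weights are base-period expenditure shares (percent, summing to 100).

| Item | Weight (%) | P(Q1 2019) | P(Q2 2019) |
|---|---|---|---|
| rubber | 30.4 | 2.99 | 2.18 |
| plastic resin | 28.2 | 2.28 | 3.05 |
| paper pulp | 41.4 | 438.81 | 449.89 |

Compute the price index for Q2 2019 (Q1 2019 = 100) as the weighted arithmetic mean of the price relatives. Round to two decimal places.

102.33

rubber: 30.4 × (2.18/2.99) = 30.4 × 0.729097 = 22.1645
plastic resin: 28.2 × (3.05/2.28) = 28.2 × 1.337719 = 37.7237
paper pulp: 41.4 × (449.89/438.81) = 41.4 × 1.025250 = 42.4454
Index = Σ wᵢ·(p₁ᵢ/p₀ᵢ) = 22.1645 + 37.7237 + 42.4454 = 102.3336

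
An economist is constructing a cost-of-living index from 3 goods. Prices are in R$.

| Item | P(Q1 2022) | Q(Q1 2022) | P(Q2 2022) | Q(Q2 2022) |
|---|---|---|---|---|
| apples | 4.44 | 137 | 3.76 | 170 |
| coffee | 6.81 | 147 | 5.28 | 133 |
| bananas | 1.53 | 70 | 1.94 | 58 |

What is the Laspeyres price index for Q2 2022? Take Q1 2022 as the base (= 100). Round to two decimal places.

83.14

Laspeyres price index uses base-period quantities as weights.
ΣP(Q2 2022)·Q(Q1 2022) = 3.76×137 + 5.28×147 + 1.94×70 = 515.12 + 776.16 + 135.8 = 1427.08
ΣP(Q1 2022)·Q(Q1 2022) = 4.44×137 + 6.81×147 + 1.53×70 = 608.28 + 1001.07 + 107.1 = 1716.45
Index = 1427.08 / 1716.45 × 100 = 83.1414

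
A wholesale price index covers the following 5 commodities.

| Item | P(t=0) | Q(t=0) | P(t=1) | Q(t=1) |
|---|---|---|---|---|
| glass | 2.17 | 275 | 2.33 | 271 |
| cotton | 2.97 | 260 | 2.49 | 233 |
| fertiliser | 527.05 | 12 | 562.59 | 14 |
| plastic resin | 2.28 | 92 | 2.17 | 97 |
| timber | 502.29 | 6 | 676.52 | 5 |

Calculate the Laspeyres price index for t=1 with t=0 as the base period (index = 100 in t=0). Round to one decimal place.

Laspeyres price index uses base-period quantities as weights.
ΣP(t=1)·Q(t=0) = 2.33×275 + 2.49×260 + 562.59×12 + 2.17×92 + 676.52×6 = 640.75 + 647.4 + 6751.08 + 199.64 + 4059.12 = 12297.99
ΣP(t=0)·Q(t=0) = 2.17×275 + 2.97×260 + 527.05×12 + 2.28×92 + 502.29×6 = 596.75 + 772.2 + 6324.6 + 209.76 + 3013.74 = 10917.05
Index = 12297.99 / 10917.05 × 100 = 112.6494

112.6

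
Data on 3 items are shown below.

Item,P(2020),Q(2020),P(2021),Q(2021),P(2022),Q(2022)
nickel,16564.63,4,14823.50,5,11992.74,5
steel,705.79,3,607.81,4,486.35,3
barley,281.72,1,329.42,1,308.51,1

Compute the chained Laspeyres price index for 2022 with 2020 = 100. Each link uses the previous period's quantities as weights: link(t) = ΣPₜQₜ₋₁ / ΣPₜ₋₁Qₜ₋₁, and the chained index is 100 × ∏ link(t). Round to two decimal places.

Link 2020→2021:
ΣP(2021)Q(2020) = 14823.50×4 + 607.81×3 + 329.42×1 = 59294 + 1823.43 + 329.42 = 61446.85
ΣP(2020)Q(2020) = 16564.63×4 + 705.79×3 + 281.72×1 = 66258.52 + 2117.37 + 281.72 = 68657.61
link = 61446.85/68657.61 = 0.894975
Link 2021→2022:
ΣP(2022)Q(2021) = 11992.74×5 + 486.35×4 + 308.51×1 = 59963.7 + 1945.4 + 308.51 = 62217.61
ΣP(2021)Q(2021) = 14823.50×5 + 607.81×4 + 329.42×1 = 74117.5 + 2431.24 + 329.42 = 76878.16
link = 62217.61/76878.16 = 0.809301
Chained index = 100 × 0.894975 × 0.809301 = 72.4305

72.43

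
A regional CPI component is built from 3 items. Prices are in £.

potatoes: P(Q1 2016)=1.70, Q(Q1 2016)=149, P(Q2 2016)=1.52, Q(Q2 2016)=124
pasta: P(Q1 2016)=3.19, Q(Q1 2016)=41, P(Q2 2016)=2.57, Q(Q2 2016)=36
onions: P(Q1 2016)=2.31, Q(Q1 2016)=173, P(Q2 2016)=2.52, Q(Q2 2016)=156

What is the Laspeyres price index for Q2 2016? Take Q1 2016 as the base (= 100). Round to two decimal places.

97.97

Laspeyres price index uses base-period quantities as weights.
ΣP(Q2 2016)·Q(Q1 2016) = 1.52×149 + 2.57×41 + 2.52×173 = 226.48 + 105.37 + 435.96 = 767.81
ΣP(Q1 2016)·Q(Q1 2016) = 1.70×149 + 3.19×41 + 2.31×173 = 253.3 + 130.79 + 399.63 = 783.72
Index = 767.81 / 783.72 × 100 = 97.9699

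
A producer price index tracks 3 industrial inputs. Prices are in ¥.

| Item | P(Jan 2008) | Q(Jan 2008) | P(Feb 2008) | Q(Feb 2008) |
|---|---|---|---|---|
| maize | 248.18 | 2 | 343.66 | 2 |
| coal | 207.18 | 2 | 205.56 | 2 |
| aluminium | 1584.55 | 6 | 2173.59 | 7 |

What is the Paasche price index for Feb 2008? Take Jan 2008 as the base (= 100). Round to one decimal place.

Paasche price index uses current-period quantities as weights.
ΣP(Feb 2008)·Q(Feb 2008) = 343.66×2 + 205.56×2 + 2173.59×7 = 687.32 + 411.12 + 15215.13 = 16313.57
ΣP(Jan 2008)·Q(Feb 2008) = 248.18×2 + 207.18×2 + 1584.55×7 = 496.36 + 414.36 + 11091.85 = 12002.57
Index = 16313.57 / 12002.57 × 100 = 135.9173

135.9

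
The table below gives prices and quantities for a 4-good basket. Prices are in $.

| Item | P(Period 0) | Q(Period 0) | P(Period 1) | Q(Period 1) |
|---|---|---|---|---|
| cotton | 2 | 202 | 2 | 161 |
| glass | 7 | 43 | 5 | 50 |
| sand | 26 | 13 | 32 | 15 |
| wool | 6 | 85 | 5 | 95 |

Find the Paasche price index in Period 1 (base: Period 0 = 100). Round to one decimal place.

93.6

Paasche price index uses current-period quantities as weights.
ΣP(Period 1)·Q(Period 1) = 2×161 + 5×50 + 32×15 + 5×95 = 322 + 250 + 480 + 475 = 1527
ΣP(Period 0)·Q(Period 1) = 2×161 + 7×50 + 26×15 + 6×95 = 322 + 350 + 390 + 570 = 1632
Index = 1527 / 1632 × 100 = 93.5662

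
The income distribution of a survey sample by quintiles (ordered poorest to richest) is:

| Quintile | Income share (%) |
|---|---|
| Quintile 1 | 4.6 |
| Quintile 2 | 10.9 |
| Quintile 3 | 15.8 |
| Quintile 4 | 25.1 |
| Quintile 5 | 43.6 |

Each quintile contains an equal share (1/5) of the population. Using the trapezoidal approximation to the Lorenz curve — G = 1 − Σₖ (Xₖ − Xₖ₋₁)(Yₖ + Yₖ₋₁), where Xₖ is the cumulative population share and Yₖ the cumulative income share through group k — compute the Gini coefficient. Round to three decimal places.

0.369

Cumulative income shares Yₖ: 0.0460, 0.1550, 0.3130, 0.5640, 1.0000
Σ (Xₖ−Xₖ₋₁)(Yₖ+Yₖ₋₁) = (1/5)(0.0460+0.0000) + (1/5)(0.1550+0.0460) + (1/5)(0.3130+0.1550) + (1/5)(0.5640+0.3130) + (1/5)(1.0000+0.5640)
  = 0.0092 + 0.0402 + 0.0936 + 0.1754 + 0.3128 = 0.6312
G = 1 − 0.6312 = 0.3688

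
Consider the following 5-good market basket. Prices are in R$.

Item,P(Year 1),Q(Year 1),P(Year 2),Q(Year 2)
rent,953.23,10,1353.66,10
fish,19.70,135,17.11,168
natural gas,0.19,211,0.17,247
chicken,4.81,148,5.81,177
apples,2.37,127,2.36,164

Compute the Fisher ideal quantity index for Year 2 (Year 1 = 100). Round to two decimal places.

Laspeyres component (base-period weights):
ΣP(Year 1)Q(Year 2) = 953.23×10 + 19.70×168 + 0.19×247 + 4.81×177 + 2.37×164 = 9532.3 + 3309.6 + 46.93 + 851.37 + 388.68 = 14128.88
ΣP(Year 1)Q(Year 1) = 953.23×10 + 19.70×135 + 0.19×211 + 4.81×148 + 2.37×127 = 9532.3 + 2659.5 + 40.09 + 711.88 + 300.99 = 13244.76
L = 14128.88 / 13244.76 × 100 = 106.6752
Paasche component (current-period weights):
ΣP(Year 2)Q(Year 2) = 1353.66×10 + 17.11×168 + 0.17×247 + 5.81×177 + 2.36×164 = 13536.6 + 2874.48 + 41.99 + 1028.37 + 387.04 = 17868.48
ΣP(Year 2)Q(Year 1) = 1353.66×10 + 17.11×135 + 0.17×211 + 5.81×148 + 2.36×127 = 13536.6 + 2309.85 + 35.87 + 859.88 + 299.72 = 17041.92
P = 17868.48 / 17041.92 × 100 = 104.8502
Fisher = √(L × P) = √(106.6752 × 104.8502) = 105.7588

105.76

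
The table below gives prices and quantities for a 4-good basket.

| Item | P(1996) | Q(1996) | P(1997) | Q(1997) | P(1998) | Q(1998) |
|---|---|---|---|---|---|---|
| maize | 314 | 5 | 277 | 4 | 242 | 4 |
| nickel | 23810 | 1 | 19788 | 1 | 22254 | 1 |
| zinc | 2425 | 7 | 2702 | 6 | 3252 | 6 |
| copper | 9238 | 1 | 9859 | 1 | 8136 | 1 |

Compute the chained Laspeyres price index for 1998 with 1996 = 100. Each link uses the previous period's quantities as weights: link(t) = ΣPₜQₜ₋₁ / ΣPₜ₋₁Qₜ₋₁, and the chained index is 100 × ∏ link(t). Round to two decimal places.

104.85

Link 1996→1997:
ΣP(1997)Q(1996) = 277×5 + 19788×1 + 2702×7 + 9859×1 = 1385 + 19788 + 18914 + 9859 = 49946
ΣP(1996)Q(1996) = 314×5 + 23810×1 + 2425×7 + 9238×1 = 1570 + 23810 + 16975 + 9238 = 51593
link = 49946/51593 = 0.968077
Link 1997→1998:
ΣP(1998)Q(1997) = 242×4 + 22254×1 + 3252×6 + 8136×1 = 968 + 22254 + 19512 + 8136 = 50870
ΣP(1997)Q(1997) = 277×4 + 19788×1 + 2702×6 + 9859×1 = 1108 + 19788 + 16212 + 9859 = 46967
link = 50870/46967 = 1.083101
Chained index = 100 × 0.968077 × 1.083101 = 104.8525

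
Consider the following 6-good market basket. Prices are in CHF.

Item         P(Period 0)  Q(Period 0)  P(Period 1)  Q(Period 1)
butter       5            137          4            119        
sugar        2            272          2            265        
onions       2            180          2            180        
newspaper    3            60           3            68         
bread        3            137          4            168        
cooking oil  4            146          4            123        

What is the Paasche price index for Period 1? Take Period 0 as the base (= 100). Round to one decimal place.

Paasche price index uses current-period quantities as weights.
ΣP(Period 1)·Q(Period 1) = 4×119 + 2×265 + 2×180 + 3×68 + 4×168 + 4×123 = 476 + 530 + 360 + 204 + 672 + 492 = 2734
ΣP(Period 0)·Q(Period 1) = 5×119 + 2×265 + 2×180 + 3×68 + 3×168 + 4×123 = 595 + 530 + 360 + 204 + 504 + 492 = 2685
Index = 2734 / 2685 × 100 = 101.8250

101.8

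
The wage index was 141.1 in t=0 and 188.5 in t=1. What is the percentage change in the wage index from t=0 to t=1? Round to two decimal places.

Change = (188.5 − 141.1) / 141.1 × 100
       = 47.4 / 141.1 × 100 = 33.5932%

33.59%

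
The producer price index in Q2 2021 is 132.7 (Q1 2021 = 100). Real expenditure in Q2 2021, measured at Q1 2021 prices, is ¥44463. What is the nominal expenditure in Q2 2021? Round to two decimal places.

Nominal = Real × (Index/100) = 44463 × (132.7/100)
        = 44463 × 1.327 = 59002.4010

59002.40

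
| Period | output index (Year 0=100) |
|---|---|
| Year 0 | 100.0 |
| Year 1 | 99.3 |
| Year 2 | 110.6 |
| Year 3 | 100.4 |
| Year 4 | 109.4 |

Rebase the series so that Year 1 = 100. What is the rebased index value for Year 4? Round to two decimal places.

Rebased(Year 4) = 109.4 / 99.3 × 100 = 110.1712

110.17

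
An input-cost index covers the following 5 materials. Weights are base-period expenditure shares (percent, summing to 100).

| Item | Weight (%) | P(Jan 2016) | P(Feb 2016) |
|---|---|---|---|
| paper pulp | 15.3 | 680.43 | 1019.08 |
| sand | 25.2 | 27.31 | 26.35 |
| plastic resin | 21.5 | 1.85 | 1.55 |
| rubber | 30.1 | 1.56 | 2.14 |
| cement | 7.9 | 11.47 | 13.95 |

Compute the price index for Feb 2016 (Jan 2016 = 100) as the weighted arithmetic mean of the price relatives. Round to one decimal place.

paper pulp: 15.3 × (1019.08/680.43) = 15.3 × 1.497700 = 22.9148
sand: 25.2 × (26.35/27.31) = 25.2 × 0.964848 = 24.3142
plastic resin: 21.5 × (1.55/1.85) = 21.5 × 0.837838 = 18.0135
rubber: 30.1 × (2.14/1.56) = 30.1 × 1.371795 = 41.2910
cement: 7.9 × (13.95/11.47) = 7.9 × 1.216216 = 9.6081
Index = Σ wᵢ·(p₁ᵢ/p₀ᵢ) = 22.9148 + 24.3142 + 18.0135 + 41.2910 + 9.6081 = 116.1416

116.1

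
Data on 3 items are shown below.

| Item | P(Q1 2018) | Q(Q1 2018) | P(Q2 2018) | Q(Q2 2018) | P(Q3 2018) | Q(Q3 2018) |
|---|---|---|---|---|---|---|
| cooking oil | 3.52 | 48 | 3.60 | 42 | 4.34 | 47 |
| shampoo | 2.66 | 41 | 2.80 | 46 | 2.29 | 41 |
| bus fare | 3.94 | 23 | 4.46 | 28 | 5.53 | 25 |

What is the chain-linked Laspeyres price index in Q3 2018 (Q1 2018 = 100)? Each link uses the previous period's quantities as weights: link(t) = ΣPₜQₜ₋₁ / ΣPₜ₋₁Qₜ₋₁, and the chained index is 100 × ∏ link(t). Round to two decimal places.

Link Q1 2018→Q2 2018:
ΣP(Q2 2018)Q(Q1 2018) = 3.60×48 + 2.80×41 + 4.46×23 = 172.8 + 114.8 + 102.58 = 390.18
ΣP(Q1 2018)Q(Q1 2018) = 3.52×48 + 2.66×41 + 3.94×23 = 168.96 + 109.06 + 90.62 = 368.64
link = 390.18/368.64 = 1.058431
Link Q2 2018→Q3 2018:
ΣP(Q3 2018)Q(Q2 2018) = 4.34×42 + 2.29×46 + 5.53×28 = 182.28 + 105.34 + 154.84 = 442.46
ΣP(Q2 2018)Q(Q2 2018) = 3.60×42 + 2.80×46 + 4.46×28 = 151.2 + 128.8 + 124.88 = 404.88
link = 442.46/404.88 = 1.092818
Chained index = 100 × 1.058431 × 1.092818 = 115.6672

115.67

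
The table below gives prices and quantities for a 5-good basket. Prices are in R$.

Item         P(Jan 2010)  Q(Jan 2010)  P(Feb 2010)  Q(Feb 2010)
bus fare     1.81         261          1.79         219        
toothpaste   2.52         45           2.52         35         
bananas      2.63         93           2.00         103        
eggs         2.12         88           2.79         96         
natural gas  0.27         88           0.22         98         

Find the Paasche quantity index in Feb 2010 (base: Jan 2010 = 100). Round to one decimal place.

Paasche quantity index uses current-period prices as weights.
ΣP(Feb 2010)·Q(Feb 2010) = 1.79×219 + 2.52×35 + 2.00×103 + 2.79×96 + 0.22×98 = 392.01 + 88.2 + 206 + 267.84 + 21.56 = 975.61
ΣP(Feb 2010)·Q(Jan 2010) = 1.79×261 + 2.52×45 + 2.00×93 + 2.79×88 + 0.22×88 = 467.19 + 113.4 + 186 + 245.52 + 19.36 = 1031.47
Index = 975.61 / 1031.47 × 100 = 94.5844

94.6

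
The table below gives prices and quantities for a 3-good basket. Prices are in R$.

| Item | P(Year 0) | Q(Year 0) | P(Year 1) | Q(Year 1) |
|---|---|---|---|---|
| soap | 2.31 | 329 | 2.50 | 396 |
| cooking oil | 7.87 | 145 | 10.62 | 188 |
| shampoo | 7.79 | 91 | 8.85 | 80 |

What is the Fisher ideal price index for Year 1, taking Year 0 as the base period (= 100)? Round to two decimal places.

121.90

Laspeyres component (base-period weights):
ΣP(Year 1)Q(Year 0) = 2.50×329 + 10.62×145 + 8.85×91 = 822.5 + 1539.9 + 805.35 = 3167.75
ΣP(Year 0)Q(Year 0) = 2.31×329 + 7.87×145 + 7.79×91 = 759.99 + 1141.15 + 708.89 = 2610.03
L = 3167.75 / 2610.03 × 100 = 121.3683
Paasche component (current-period weights):
ΣP(Year 1)Q(Year 1) = 2.50×396 + 10.62×188 + 8.85×80 = 990 + 1996.56 + 708 = 3694.56
ΣP(Year 0)Q(Year 1) = 2.31×396 + 7.87×188 + 7.79×80 = 914.76 + 1479.56 + 623.2 = 3017.52
P = 3694.56 / 3017.52 × 100 = 122.4370
Fisher = √(L × P) = √(121.3683 × 122.4370) = 121.9015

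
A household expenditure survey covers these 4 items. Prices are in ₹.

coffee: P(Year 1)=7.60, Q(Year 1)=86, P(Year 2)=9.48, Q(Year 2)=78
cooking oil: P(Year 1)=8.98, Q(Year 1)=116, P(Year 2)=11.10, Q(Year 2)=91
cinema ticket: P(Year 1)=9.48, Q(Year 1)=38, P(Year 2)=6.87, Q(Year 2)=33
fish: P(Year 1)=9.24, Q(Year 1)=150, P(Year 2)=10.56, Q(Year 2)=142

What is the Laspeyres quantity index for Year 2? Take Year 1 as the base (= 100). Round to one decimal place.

Laspeyres quantity index uses base-period prices as weights.
ΣP(Year 1)·Q(Year 2) = 7.60×78 + 8.98×91 + 9.48×33 + 9.24×142 = 592.8 + 817.18 + 312.84 + 1312.08 = 3034.9
ΣP(Year 1)·Q(Year 1) = 7.60×86 + 8.98×116 + 9.48×38 + 9.24×150 = 653.6 + 1041.68 + 360.24 + 1386 = 3441.52
Index = 3034.9 / 3441.52 × 100 = 88.1849

88.2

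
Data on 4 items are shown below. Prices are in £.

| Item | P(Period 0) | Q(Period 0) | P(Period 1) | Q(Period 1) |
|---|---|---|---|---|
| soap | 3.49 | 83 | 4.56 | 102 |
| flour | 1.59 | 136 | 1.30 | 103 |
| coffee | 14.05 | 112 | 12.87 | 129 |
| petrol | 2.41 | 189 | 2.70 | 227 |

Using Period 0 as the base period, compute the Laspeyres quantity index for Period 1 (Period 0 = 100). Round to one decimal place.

113.6

Laspeyres quantity index uses base-period prices as weights.
ΣP(Period 0)·Q(Period 1) = 3.49×102 + 1.59×103 + 14.05×129 + 2.41×227 = 355.98 + 163.77 + 1812.45 + 547.07 = 2879.27
ΣP(Period 0)·Q(Period 0) = 3.49×83 + 1.59×136 + 14.05×112 + 2.41×189 = 289.67 + 216.24 + 1573.6 + 455.49 = 2535
Index = 2879.27 / 2535 × 100 = 113.5807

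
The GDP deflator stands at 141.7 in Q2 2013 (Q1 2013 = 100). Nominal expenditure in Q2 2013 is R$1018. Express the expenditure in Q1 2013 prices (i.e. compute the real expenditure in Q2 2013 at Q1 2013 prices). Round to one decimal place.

Real = Nominal ÷ (Index/100) = 1018 ÷ (141.7/100)
     = 1018 ÷ 1.417 = 718.4192

718.4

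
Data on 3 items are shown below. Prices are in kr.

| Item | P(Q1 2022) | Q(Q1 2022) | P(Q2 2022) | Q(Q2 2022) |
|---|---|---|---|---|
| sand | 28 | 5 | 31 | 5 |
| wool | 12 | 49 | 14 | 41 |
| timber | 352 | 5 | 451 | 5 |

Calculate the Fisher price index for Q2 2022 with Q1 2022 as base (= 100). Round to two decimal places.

124.59

Laspeyres component (base-period weights):
ΣP(Q2 2022)Q(Q1 2022) = 31×5 + 14×49 + 451×5 = 155 + 686 + 2255 = 3096
ΣP(Q1 2022)Q(Q1 2022) = 28×5 + 12×49 + 352×5 = 140 + 588 + 1760 = 2488
L = 3096 / 2488 × 100 = 124.4373
Paasche component (current-period weights):
ΣP(Q2 2022)Q(Q2 2022) = 31×5 + 14×41 + 451×5 = 155 + 574 + 2255 = 2984
ΣP(Q1 2022)Q(Q2 2022) = 28×5 + 12×41 + 352×5 = 140 + 492 + 1760 = 2392
P = 2984 / 2392 × 100 = 124.7492
Fisher = √(L × P) = √(124.4373 × 124.7492) = 124.5931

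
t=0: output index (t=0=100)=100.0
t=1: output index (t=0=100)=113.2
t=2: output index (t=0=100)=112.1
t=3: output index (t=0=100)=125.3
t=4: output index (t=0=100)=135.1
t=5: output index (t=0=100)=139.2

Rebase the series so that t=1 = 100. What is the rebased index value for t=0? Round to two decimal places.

88.34

Rebased(t=0) = 100.0 / 113.2 × 100 = 88.3392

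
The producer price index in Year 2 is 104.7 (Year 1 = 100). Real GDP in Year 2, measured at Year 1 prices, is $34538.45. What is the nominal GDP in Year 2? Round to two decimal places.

Nominal = Real × (Index/100) = 34538.45 × (104.7/100)
        = 34538.45 × 1.047 = 36161.7571

36161.76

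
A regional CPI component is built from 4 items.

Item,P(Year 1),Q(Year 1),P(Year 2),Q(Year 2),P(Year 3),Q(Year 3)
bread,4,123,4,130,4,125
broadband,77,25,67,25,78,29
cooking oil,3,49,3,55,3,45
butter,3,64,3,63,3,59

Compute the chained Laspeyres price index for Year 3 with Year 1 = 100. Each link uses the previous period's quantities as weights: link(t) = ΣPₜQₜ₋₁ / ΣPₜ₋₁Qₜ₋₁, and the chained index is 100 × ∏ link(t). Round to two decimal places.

100.74

Link Year 1→Year 2:
ΣP(Year 2)Q(Year 1) = 4×123 + 67×25 + 3×49 + 3×64 = 492 + 1675 + 147 + 192 = 2506
ΣP(Year 1)Q(Year 1) = 4×123 + 77×25 + 3×49 + 3×64 = 492 + 1925 + 147 + 192 = 2756
link = 2506/2756 = 0.909289
Link Year 2→Year 3:
ΣP(Year 3)Q(Year 2) = 4×130 + 78×25 + 3×55 + 3×63 = 520 + 1950 + 165 + 189 = 2824
ΣP(Year 2)Q(Year 2) = 4×130 + 67×25 + 3×55 + 3×63 = 520 + 1675 + 165 + 189 = 2549
link = 2824/2549 = 1.107885
Chained index = 100 × 0.909289 × 1.107885 = 100.7388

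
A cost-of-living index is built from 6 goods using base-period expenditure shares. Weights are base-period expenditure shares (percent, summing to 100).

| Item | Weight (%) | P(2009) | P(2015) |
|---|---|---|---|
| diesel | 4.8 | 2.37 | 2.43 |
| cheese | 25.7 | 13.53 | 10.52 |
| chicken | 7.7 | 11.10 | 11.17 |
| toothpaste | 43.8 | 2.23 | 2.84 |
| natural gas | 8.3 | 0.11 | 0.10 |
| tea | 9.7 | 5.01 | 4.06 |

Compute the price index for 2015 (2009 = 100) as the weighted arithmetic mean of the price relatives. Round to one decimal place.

103.8

diesel: 4.8 × (2.43/2.37) = 4.8 × 1.025316 = 4.9215
cheese: 25.7 × (10.52/13.53) = 25.7 × 0.777531 = 19.9826
chicken: 7.7 × (11.17/11.10) = 7.7 × 1.006306 = 7.7486
toothpaste: 43.8 × (2.84/2.23) = 43.8 × 1.273543 = 55.7812
natural gas: 8.3 × (0.10/0.11) = 8.3 × 0.909091 = 7.5455
tea: 9.7 × (4.06/5.01) = 9.7 × 0.810379 = 7.8607
Index = Σ wᵢ·(p₁ᵢ/p₀ᵢ) = 4.9215 + 19.9826 + 7.7486 + 55.7812 + 7.5455 + 7.8607 = 103.8399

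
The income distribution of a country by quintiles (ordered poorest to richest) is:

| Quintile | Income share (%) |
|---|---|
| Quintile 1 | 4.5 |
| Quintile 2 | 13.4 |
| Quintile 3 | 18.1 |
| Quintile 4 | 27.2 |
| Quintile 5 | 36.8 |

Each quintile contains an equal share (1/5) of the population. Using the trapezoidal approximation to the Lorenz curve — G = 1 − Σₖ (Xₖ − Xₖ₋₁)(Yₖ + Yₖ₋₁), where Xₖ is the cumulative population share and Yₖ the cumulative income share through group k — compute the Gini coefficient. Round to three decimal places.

0.314

Cumulative income shares Yₖ: 0.0450, 0.1790, 0.3600, 0.6320, 1.0000
Σ (Xₖ−Xₖ₋₁)(Yₖ+Yₖ₋₁) = (1/5)(0.0450+0.0000) + (1/5)(0.1790+0.0450) + (1/5)(0.3600+0.1790) + (1/5)(0.6320+0.3600) + (1/5)(1.0000+0.6320)
  = 0.0090 + 0.0448 + 0.1078 + 0.1984 + 0.3264 = 0.6864
G = 1 − 0.6864 = 0.3136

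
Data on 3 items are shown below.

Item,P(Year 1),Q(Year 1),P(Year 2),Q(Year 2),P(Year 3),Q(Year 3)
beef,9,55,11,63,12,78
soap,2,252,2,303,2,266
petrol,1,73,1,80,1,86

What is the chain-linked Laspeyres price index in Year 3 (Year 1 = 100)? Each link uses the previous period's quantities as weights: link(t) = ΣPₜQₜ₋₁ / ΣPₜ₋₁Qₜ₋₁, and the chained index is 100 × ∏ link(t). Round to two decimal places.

115.30

Link Year 1→Year 2:
ΣP(Year 2)Q(Year 1) = 11×55 + 2×252 + 1×73 = 605 + 504 + 73 = 1182
ΣP(Year 1)Q(Year 1) = 9×55 + 2×252 + 1×73 = 495 + 504 + 73 = 1072
link = 1182/1072 = 1.102612
Link Year 2→Year 3:
ΣP(Year 3)Q(Year 2) = 12×63 + 2×303 + 1×80 = 756 + 606 + 80 = 1442
ΣP(Year 2)Q(Year 2) = 11×63 + 2×303 + 1×80 = 693 + 606 + 80 = 1379
link = 1442/1379 = 1.045685
Chained index = 100 × 1.102612 × 1.045685 = 115.2985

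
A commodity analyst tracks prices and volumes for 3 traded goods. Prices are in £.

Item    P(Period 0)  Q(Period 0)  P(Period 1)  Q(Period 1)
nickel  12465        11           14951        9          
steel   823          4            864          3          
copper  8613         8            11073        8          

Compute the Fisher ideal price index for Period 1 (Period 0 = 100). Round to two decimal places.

Laspeyres component (base-period weights):
ΣP(Period 1)Q(Period 0) = 14951×11 + 864×4 + 11073×8 = 164461 + 3456 + 88584 = 256501
ΣP(Period 0)Q(Period 0) = 12465×11 + 823×4 + 8613×8 = 137115 + 3292 + 68904 = 209311
L = 256501 / 209311 × 100 = 122.5454
Paasche component (current-period weights):
ΣP(Period 1)Q(Period 1) = 14951×9 + 864×3 + 11073×8 = 134559 + 2592 + 88584 = 225735
ΣP(Period 0)Q(Period 1) = 12465×9 + 823×3 + 8613×8 = 112185 + 2469 + 68904 = 183558
P = 225735 / 183558 × 100 = 122.9775
Fisher = √(L × P) = √(122.5454 × 122.9775) = 122.7612

122.76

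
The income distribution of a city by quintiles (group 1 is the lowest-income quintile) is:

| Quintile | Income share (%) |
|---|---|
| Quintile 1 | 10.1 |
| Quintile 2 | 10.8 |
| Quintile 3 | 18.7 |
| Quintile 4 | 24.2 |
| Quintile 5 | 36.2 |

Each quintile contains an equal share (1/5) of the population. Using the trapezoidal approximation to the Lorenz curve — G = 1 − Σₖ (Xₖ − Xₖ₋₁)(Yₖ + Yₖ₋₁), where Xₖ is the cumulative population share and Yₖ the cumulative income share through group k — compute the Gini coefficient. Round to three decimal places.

0.262

Cumulative income shares Yₖ: 0.1010, 0.2090, 0.3960, 0.6380, 1.0000
Σ (Xₖ−Xₖ₋₁)(Yₖ+Yₖ₋₁) = (1/5)(0.1010+0.0000) + (1/5)(0.2090+0.1010) + (1/5)(0.3960+0.2090) + (1/5)(0.6380+0.3960) + (1/5)(1.0000+0.6380)
  = 0.0202 + 0.0620 + 0.1210 + 0.2068 + 0.3276 = 0.7376
G = 1 − 0.7376 = 0.2624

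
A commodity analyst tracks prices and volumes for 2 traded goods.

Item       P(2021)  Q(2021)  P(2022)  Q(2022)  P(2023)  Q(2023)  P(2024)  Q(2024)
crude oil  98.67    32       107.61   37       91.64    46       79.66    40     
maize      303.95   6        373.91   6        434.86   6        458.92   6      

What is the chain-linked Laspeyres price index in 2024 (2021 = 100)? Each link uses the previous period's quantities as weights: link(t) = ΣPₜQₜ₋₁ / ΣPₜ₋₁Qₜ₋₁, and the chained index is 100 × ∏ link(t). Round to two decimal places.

Link 2021→2022:
ΣP(2022)Q(2021) = 107.61×32 + 373.91×6 = 3443.52 + 2243.46 = 5686.98
ΣP(2021)Q(2021) = 98.67×32 + 303.95×6 = 3157.44 + 1823.7 = 4981.14
link = 5686.98/4981.14 = 1.141703
Link 2022→2023:
ΣP(2023)Q(2022) = 91.64×37 + 434.86×6 = 3390.68 + 2609.16 = 5999.84
ΣP(2022)Q(2022) = 107.61×37 + 373.91×6 = 3981.57 + 2243.46 = 6225.03
link = 5999.84/6225.03 = 0.963825
Link 2023→2024:
ΣP(2024)Q(2023) = 79.66×46 + 458.92×6 = 3664.36 + 2753.52 = 6417.88
ΣP(2023)Q(2023) = 91.64×46 + 434.86×6 = 4215.44 + 2609.16 = 6824.6
link = 6417.88/6824.6 = 0.940404
Chained index = 100 × 1.141703 × 0.963825 × 0.940404 = 103.4822

103.48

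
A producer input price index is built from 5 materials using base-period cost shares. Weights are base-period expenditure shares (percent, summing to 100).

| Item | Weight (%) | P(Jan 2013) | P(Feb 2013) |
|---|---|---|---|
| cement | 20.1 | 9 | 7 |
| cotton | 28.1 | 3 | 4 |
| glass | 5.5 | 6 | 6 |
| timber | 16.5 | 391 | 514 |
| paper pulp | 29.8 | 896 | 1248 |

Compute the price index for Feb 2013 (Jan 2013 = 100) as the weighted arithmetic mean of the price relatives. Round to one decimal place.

121.8

cement: 20.1 × (7/9) = 20.1 × 0.777778 = 15.6333
cotton: 28.1 × (4/3) = 28.1 × 1.333333 = 37.4667
glass: 5.5 × (6/6) = 5.5 × 1.000000 = 5.5000
timber: 16.5 × (514/391) = 16.5 × 1.314578 = 21.6905
paper pulp: 29.8 × (1248/896) = 29.8 × 1.392857 = 41.5071
Index = Σ wᵢ·(p₁ᵢ/p₀ᵢ) = 15.6333 + 37.4667 + 5.5000 + 21.6905 + 41.5071 = 121.7977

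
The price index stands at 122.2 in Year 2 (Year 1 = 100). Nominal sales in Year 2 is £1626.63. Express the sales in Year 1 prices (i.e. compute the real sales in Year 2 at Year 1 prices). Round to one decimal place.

1331.1

Real = Nominal ÷ (Index/100) = 1626.63 ÷ (122.2/100)
     = 1626.63 ÷ 1.222 = 1331.1211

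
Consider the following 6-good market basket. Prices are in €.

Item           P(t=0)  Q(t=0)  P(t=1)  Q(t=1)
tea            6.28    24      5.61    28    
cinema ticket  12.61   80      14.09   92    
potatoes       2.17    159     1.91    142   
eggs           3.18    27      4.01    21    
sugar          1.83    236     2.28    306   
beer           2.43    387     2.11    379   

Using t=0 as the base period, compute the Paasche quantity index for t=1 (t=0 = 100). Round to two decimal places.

109.17

Paasche quantity index uses current-period prices as weights.
ΣP(t=1)·Q(t=1) = 5.61×28 + 14.09×92 + 1.91×142 + 4.01×21 + 2.28×306 + 2.11×379 = 157.08 + 1296.28 + 271.22 + 84.21 + 697.68 + 799.69 = 3306.16
ΣP(t=1)·Q(t=0) = 5.61×24 + 14.09×80 + 1.91×159 + 4.01×27 + 2.28×236 + 2.11×387 = 134.64 + 1127.2 + 303.69 + 108.27 + 538.08 + 816.57 = 3028.45
Index = 3306.16 / 3028.45 × 100 = 109.1700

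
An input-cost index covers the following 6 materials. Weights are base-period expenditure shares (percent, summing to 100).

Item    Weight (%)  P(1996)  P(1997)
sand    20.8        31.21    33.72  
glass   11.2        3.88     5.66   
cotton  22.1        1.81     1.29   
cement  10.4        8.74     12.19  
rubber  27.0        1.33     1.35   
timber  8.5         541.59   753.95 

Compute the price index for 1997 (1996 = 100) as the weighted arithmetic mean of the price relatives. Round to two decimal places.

108.31

sand: 20.8 × (33.72/31.21) = 20.8 × 1.080423 = 22.4728
glass: 11.2 × (5.66/3.88) = 11.2 × 1.458763 = 16.3381
cotton: 22.1 × (1.29/1.81) = 22.1 × 0.712707 = 15.7508
cement: 10.4 × (12.19/8.74) = 10.4 × 1.394737 = 14.5053
rubber: 27.0 × (1.35/1.33) = 27.0 × 1.015038 = 27.4060
timber: 8.5 × (753.95/541.59) = 8.5 × 1.392105 = 11.8329
Index = Σ wᵢ·(p₁ᵢ/p₀ᵢ) = 22.4728 + 16.3381 + 15.7508 + 14.5053 + 27.4060 + 11.8329 = 108.3059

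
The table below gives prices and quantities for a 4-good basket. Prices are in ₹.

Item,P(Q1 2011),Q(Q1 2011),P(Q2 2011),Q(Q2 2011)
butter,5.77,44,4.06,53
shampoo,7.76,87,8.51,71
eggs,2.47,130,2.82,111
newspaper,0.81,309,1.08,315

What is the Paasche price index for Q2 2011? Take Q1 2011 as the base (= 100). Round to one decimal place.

106.2

Paasche price index uses current-period quantities as weights.
ΣP(Q2 2011)·Q(Q2 2011) = 4.06×53 + 8.51×71 + 2.82×111 + 1.08×315 = 215.18 + 604.21 + 313.02 + 340.2 = 1472.61
ΣP(Q1 2011)·Q(Q2 2011) = 5.77×53 + 7.76×71 + 2.47×111 + 0.81×315 = 305.81 + 550.96 + 274.17 + 255.15 = 1386.09
Index = 1472.61 / 1386.09 × 100 = 106.2420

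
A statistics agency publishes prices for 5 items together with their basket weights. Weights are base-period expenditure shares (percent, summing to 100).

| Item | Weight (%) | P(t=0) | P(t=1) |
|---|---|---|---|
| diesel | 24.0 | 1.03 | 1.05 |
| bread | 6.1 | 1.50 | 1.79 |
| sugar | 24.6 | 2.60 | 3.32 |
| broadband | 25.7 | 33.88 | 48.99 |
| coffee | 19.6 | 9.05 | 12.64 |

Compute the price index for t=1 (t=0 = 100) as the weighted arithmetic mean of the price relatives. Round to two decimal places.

diesel: 24.0 × (1.05/1.03) = 24.0 × 1.019417 = 24.4660
bread: 6.1 × (1.79/1.50) = 6.1 × 1.193333 = 7.2793
sugar: 24.6 × (3.32/2.60) = 24.6 × 1.276923 = 31.4123
broadband: 25.7 × (48.99/33.88) = 25.7 × 1.445986 = 37.1618
coffee: 19.6 × (12.64/9.05) = 19.6 × 1.396685 = 27.3750
Index = Σ wᵢ·(p₁ᵢ/p₀ᵢ) = 24.4660 + 7.2793 + 31.4123 + 37.1618 + 27.3750 = 127.6945

127.69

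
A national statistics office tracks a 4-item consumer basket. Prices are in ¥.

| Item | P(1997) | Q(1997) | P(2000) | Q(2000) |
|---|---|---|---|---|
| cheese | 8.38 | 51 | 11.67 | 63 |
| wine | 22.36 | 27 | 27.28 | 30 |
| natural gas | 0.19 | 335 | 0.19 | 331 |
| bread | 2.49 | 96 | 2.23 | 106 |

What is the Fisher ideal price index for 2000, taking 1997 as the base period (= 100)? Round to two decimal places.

121.06

Laspeyres component (base-period weights):
ΣP(2000)Q(1997) = 11.67×51 + 27.28×27 + 0.19×335 + 2.23×96 = 595.17 + 736.56 + 63.65 + 214.08 = 1609.46
ΣP(1997)Q(1997) = 8.38×51 + 22.36×27 + 0.19×335 + 2.49×96 = 427.38 + 603.72 + 63.65 + 239.04 = 1333.79
L = 1609.46 / 1333.79 × 100 = 120.6682
Paasche component (current-period weights):
ΣP(2000)Q(2000) = 11.67×63 + 27.28×30 + 0.19×331 + 2.23×106 = 735.21 + 818.4 + 62.89 + 236.38 = 1852.88
ΣP(1997)Q(2000) = 8.38×63 + 22.36×30 + 0.19×331 + 2.49×106 = 527.94 + 670.8 + 62.89 + 263.94 = 1525.57
P = 1852.88 / 1525.57 × 100 = 121.4549
Fisher = √(L × P) = √(120.6682 × 121.4549) = 121.0609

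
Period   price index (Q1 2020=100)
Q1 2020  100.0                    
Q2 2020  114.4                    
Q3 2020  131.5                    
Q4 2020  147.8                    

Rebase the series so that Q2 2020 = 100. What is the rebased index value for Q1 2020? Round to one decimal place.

Rebased(Q1 2020) = 100.0 / 114.4 × 100 = 87.4126

87.4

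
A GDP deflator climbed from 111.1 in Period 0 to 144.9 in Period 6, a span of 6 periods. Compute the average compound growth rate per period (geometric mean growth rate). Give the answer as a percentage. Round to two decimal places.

4.53%

Growth factor = (144.9/111.1)^(1/6) = (1.304230)^(1/6) = 1.045263
Growth rate = 1.045263 − 1 = 0.045263 = 4.5263%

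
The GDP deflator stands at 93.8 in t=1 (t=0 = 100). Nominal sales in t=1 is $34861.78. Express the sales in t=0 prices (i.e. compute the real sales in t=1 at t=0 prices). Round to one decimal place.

Real = Nominal ÷ (Index/100) = 34861.78 ÷ (93.8/100)
     = 34861.78 ÷ 0.938 = 37166.0768

37166.1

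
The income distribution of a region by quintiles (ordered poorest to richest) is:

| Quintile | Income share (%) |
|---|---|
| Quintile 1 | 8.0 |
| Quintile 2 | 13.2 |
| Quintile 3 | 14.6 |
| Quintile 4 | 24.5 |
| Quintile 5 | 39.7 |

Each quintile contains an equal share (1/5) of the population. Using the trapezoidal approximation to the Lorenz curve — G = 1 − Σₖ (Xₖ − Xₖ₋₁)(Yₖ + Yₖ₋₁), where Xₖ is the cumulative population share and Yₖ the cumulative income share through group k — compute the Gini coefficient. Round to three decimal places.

0.299

Cumulative income shares Yₖ: 0.0800, 0.2120, 0.3580, 0.6030, 1.0000
Σ (Xₖ−Xₖ₋₁)(Yₖ+Yₖ₋₁) = (1/5)(0.0800+0.0000) + (1/5)(0.2120+0.0800) + (1/5)(0.3580+0.2120) + (1/5)(0.6030+0.3580) + (1/5)(1.0000+0.6030)
  = 0.0160 + 0.0584 + 0.1140 + 0.1922 + 0.3206 = 0.7012
G = 1 − 0.7012 = 0.2988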